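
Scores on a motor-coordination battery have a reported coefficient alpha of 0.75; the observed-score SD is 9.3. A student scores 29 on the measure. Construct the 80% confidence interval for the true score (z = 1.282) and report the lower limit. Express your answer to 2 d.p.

SEM = 9.300 * √(1 − 0.750) = 9.300 * √0.250 ≃ 9.300 * 0.500 ≃ 4.650
Half-width = 1.282*4.650 ≃ 5.961
Lower bound: 29 − 5.961 = 23.039

23.04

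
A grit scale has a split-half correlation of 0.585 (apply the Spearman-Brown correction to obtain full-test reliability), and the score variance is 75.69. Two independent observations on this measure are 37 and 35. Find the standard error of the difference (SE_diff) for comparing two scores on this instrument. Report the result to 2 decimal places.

σ = 75.69^(1/2) = 8.700
Spearman-Brown: r = 2(0.585) / (1 + 0.585) = 1.170 / 1.585 ≈ 0.738
SEM = 8.700·√(1 − 0.738) ≈ 4.452
SE_diff = SEM · √2 ≈ 4.452 · 1.414 ≈ 6.296

6.30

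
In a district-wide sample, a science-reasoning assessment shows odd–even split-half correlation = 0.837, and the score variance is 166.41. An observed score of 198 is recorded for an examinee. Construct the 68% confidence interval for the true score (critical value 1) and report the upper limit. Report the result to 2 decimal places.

SD = √166.41 ≈ 12.9000
Spearman-Brown: r = 2(0.837) / (1 + 0.837) = 1.6740 / 1.8370 ≈ 0.9113
SEM = 12.9000·√(1 − 0.9113) ≈ 3.8426
Margin = 1 · 3.8426 ≈ 3.8426
Upper bound: 198 + 3.8426 = 201.8426

201.84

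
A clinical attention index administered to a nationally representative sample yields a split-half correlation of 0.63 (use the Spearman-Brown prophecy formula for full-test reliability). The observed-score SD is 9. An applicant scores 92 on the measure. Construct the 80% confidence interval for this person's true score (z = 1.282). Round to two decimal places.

[86.50, 97.50]

r_full = 2·0.63 / (1 + 0.63) ≈ 0.7730
SEM = 9.0000*√(1 − 0.7730) ≈ 4.2879
Half-width = 1.282*4.2879 ≈ 5.4972
Interval: (86.5028, 97.4972)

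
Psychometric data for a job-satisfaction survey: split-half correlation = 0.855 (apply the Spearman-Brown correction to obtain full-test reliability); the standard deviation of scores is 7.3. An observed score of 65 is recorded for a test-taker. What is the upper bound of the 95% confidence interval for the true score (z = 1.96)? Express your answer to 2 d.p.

69.00

Full-length reliability (Spearman-Brown) = 2(0.855)/(1+0.855) ≈ 0.9218
SEM = 7.3000 × √(1 − 0.9218) = 7.3000 × √0.0782 ≈ 7.3000 × 0.2796 ≈ 2.0410
Half-width = 1.96×2.0410 ≈ 4.0003
Upper bound: 65 + 4.0003 = 69.0003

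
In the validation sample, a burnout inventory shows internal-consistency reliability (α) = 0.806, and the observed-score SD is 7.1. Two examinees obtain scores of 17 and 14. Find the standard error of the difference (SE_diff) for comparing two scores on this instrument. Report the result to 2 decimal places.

The standard error of measurement is 7.100·√(1 − 0.806) ≈ 7.100·0.440 ≈ 3.127.
SE_diff = SEM · √2 ≈ 3.127 · 1.414 ≈ 4.423

4.42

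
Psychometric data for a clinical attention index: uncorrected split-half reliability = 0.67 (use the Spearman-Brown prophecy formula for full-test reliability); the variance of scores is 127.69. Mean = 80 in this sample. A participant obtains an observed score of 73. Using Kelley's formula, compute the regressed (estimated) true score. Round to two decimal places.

Spearman-Brown: r = 2(0.67) / (1 + 0.67) = 1.3400 / 1.6700 ≈ 0.8024
T̂ = r·X + (1 − r)·M = 0.8024×73 + 0.1976×80 ≈ 58.5749 + 15.8084 ≈ 74.3832

74.38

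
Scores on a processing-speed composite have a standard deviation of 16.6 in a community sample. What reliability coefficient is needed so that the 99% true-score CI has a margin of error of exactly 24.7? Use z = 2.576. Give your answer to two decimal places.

SEM needed = half-width / z = 24.7/2.576 ≈ 9.5885
Required reliability = 1 − (SEM/SD)² = 1 − 0.3336 ≈ 0.6664

0.67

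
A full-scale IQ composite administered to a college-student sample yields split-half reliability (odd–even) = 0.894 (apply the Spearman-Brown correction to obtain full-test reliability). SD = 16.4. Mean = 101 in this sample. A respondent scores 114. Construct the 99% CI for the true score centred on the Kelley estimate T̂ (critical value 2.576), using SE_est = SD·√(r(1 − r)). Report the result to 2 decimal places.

[103.56, 122.98]

r_full = 2·0.894 / (1 + 0.894) ≈ 0.94403
T̂ = r·X + (1 − r)·M = 0.94403·114 + 0.05597·101 ≈ 107.61985 + 5.65259 ≈ 113.27244
SE_est = SD · √(r(1 − r)) = 16.40000 · √0.05283 ≈ 16.40000 · 0.22986 ≈ 3.76965
CI = 113.27244 ± 2.576 · 3.76965 → [103.56183, 122.98305]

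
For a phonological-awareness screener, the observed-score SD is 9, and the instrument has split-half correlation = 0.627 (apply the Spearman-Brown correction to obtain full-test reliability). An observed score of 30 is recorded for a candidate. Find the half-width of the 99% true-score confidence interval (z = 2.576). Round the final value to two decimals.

r_full = 2·0.627 / (1 + 0.627) ≈ 0.7707
SEM = 9.0000 * √(1 − 0.7707) = 9.0000 * √0.2293 ≈ 9.0000 * 0.4788 ≈ 4.3093
Margin = 2.576 * 4.3093 ≈ 11.1007

11.10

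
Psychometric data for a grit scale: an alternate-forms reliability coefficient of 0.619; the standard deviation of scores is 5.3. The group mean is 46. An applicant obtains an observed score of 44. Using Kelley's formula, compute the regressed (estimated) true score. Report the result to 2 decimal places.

44.76

T̂ = r·X + (1 − r)·M = 0.619×44 + 0.381×46 = 27.236 + 17.526 ≈ 44.762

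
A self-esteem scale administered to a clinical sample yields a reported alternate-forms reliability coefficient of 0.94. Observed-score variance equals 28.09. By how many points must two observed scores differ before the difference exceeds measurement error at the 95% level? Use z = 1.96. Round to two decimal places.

3.60

σ = 28.09^(1/2) = 5.300
SEM = 5.300 · √(1 − 0.940) = 5.300 · √0.060 ≈ 5.300 · 0.245 ≈ 1.298
SE_diff = SEM · √2 ≈ 1.298 · 1.414 ≈ 1.836
Minimum reliable difference = 1.96 · SE_diff ≈ 1.96 · 1.836 ≈ 3.599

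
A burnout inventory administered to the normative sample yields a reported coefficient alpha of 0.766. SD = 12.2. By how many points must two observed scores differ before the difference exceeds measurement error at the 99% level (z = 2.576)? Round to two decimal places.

SEM = 12.200·√(1 − 0.766) ≃ 5.902
Standard error of the difference = 5.902·√2 ≃ 8.346
Smallest detectable difference = 2.576·8.346 ≃ 21.500

21.50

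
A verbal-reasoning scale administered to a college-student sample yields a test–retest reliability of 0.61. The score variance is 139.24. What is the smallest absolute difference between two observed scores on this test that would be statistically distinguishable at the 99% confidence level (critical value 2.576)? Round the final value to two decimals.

SD = √139.24 = 11.8000
SEM = 11.8000 * √(1 − 0.6100) = 11.8000 * √0.3900 ≈ 11.8000 * 0.6245 ≈ 7.3691
Standard error of the difference = 7.3691·√2 ≈ 10.4215
Minimum reliable difference = 2.576 * SE_diff ≈ 2.576 * 10.4215 ≈ 26.8457

26.85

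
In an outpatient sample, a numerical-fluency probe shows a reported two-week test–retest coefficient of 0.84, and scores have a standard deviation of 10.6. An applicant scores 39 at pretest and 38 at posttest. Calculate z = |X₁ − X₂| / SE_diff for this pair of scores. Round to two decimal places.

SEM = 10.6000 × √(1 − 0.8400) = 10.6000 × √0.1600 ≈ 10.6000 × 0.4000 ≈ 4.2400
SE_diff = SEM × √2 ≈ 4.2400 × 1.4142 ≈ 5.9963
z = |39 − 38| / 5.9963 = 1 / 5.9963 ≈ 0.1668

0.17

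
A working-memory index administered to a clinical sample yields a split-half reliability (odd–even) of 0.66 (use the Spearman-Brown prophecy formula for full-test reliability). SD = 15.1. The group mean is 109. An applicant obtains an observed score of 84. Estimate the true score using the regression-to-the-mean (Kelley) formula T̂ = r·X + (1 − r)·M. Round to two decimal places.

Full-length reliability (Spearman-Brown) = 2(0.66)/(1+0.66) ≈ 0.795
T̂ = 0.795(84) + 0.205(109) ≈ 89.120

89.12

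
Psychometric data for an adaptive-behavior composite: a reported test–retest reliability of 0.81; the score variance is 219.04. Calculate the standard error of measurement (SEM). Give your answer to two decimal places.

6.45

σ = 219.04^(1/2) = 14.8000
The standard error of measurement is 14.8000·√(1 − 0.8100) ≃ 14.8000·0.4359 ≃ 6.4512.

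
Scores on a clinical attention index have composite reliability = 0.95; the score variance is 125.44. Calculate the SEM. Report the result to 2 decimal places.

SD = √125.44 ≈ 11.2000
SEM = 11.2000 · √(1 − 0.9500) = 11.2000 · √0.0500 ≈ 11.2000 · 0.2236 ≈ 2.5044

2.50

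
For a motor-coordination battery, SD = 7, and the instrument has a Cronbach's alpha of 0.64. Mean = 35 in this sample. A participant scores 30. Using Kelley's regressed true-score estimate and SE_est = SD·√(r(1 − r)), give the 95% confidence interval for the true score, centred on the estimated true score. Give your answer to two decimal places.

T̂ = 0.6400(30) + 0.3600(35) ≈ 31.8000
SE_est = SD × √(r(1 − r)) = 7.0000 × √0.2304 ≈ 7.0000 × 0.4800 ≈ 3.3600
CI = 31.8000 ± 1.96 × 3.3600 → [25.2144, 38.3856]

[25.21, 38.39]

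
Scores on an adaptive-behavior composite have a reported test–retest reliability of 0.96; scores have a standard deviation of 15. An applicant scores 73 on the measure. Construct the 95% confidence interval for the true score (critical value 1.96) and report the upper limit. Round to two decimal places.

78.88

SEM = 15.000×√(1 − 0.960) ≈ 3.000
Margin = 1.96 × 3.000 ≈ 5.880
Upper limit = 73 + 5.880 ≈ 78.880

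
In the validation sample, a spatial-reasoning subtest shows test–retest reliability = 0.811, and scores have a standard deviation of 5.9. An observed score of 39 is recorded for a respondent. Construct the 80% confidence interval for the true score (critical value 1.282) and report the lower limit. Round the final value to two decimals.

35.71

SEM = 5.90000 * √(1 − 0.81100) = 5.90000 * √0.18900 ≈ 5.90000 * 0.43474 ≈ 2.56497
1.282 * SEM ≈ 3.28830
Lower bound: 39 − 3.28830 = 35.71170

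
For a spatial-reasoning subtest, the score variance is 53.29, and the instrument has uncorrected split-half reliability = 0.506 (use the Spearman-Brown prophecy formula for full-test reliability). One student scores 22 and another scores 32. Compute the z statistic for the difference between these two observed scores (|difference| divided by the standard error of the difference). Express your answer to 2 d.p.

SD = √53.29 ≈ 7.3000
Full-length reliability (Spearman-Brown) = 2(0.506)/(1+0.506) ≈ 0.6720
The standard error of measurement is 7.3000*√(1 − 0.6720) ≈ 7.3000*0.5727 ≈ 4.1809.
SE_diff = √2 * SEM ≈ 5.9127
z = |22 − 32| / 5.9127 = 10 / 5.9127 ≈ 1.6913

1.69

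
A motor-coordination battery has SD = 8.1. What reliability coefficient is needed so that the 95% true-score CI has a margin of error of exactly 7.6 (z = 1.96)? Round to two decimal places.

0.77

Required SEM = 7.6 / 1.96 ≃ 3.878
r = 1 − (3.878/8.1)² ≃ 1 − 0.229 ≃ 0.771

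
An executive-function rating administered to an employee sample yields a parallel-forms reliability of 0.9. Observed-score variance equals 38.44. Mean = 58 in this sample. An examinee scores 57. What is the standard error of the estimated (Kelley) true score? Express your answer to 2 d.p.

SD = √38.44 = 6.200
SE_est = 6.200·√(0.900·0.100) ≈ 1.860

1.86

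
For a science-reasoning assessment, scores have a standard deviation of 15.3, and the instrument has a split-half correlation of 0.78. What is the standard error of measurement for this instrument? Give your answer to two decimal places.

r_full = 2·0.78 / (1 + 0.78) ≈ 0.876
SEM = 15.300 · √(1 − 0.876) = 15.300 · √0.124 ≈ 15.300 · 0.352 ≈ 5.379

5.38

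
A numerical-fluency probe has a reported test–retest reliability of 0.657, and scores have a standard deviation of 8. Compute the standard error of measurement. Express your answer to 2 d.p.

SEM = 8.0000*√(1 − 0.6570) ≃ 4.6853

4.69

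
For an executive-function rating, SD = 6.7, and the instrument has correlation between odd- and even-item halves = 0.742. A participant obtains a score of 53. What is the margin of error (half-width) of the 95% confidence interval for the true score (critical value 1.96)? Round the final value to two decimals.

5.05

r_full = 2·0.742 / (1 + 0.742) ≈ 0.852
SEM = 6.700 * √(1 − 0.852) = 6.700 * √0.148 ≈ 6.700 * 0.385 ≈ 2.578
1.96 * SEM ≈ 5.054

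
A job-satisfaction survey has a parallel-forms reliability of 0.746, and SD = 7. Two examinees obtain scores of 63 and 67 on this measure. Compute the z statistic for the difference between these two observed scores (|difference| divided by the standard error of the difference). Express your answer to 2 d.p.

SEM = 7.0000·√(1 − 0.7460) ≈ 3.5279
SE_diff = SEM · √2 ≈ 3.5279 · 1.4142 ≈ 4.9892
z = |63 − 67| / 4.9892 = 4 / 4.9892 ≈ 0.8017

0.80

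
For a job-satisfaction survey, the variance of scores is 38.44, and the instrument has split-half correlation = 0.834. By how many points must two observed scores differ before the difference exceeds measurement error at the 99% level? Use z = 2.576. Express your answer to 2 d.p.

SD = √38.44 = 6.200
Spearman-Brown: r = 2(0.834) / (1 + 0.834) = 1.668 / 1.834 ≈ 0.909
SEM = 6.200*√(1 − 0.909) ≈ 1.865
SE_diff = √2 * SEM ≈ 2.638
Minimum reliable difference = 2.576 * SE_diff ≈ 2.576 * 2.638 ≈ 6.795

6.80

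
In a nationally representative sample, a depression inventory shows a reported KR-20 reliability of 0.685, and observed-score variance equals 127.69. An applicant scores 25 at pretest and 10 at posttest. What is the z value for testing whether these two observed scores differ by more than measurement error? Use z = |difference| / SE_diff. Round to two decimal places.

SD = √127.69 = 11.3000
SEM = 11.3000 × √(1 − 0.6850) = 11.3000 × √0.3150 ≈ 11.3000 × 0.5612 ≈ 6.3421
SE_diff = SEM × √2 ≈ 6.3421 × 1.4142 ≈ 8.9691
z = 15 / 8.9691 ≈ 1.6724

1.67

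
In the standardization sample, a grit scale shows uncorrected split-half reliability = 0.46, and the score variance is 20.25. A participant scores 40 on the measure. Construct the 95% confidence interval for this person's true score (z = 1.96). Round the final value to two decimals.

SD = √20.25 ≈ 4.5000
Full-length reliability (Spearman-Brown) = 2(0.46)/(1+0.46) ≈ 0.6301
SEM = 4.5000 * √(1 − 0.6301) = 4.5000 * √0.3699 ≈ 4.5000 * 0.6082 ≈ 2.7367
Margin = 1.96 * 2.7367 ≈ 5.3640
CI = 40 ± 5.3640 → [34.6360, 45.3640]

[34.64, 45.36]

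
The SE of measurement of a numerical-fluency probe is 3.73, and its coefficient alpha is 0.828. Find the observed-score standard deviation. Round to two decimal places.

8.99

σ = SEM·(1 − r)^(−1/2) ≈ 3.73·2.4112 ≈ 8.9938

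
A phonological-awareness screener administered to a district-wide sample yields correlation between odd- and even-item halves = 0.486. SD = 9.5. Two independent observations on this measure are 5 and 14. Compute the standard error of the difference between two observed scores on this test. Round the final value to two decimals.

7.90

r_full = 2·0.486 / (1 + 0.486) ≈ 0.654
SEM = 9.500×√(1 − 0.654) ≈ 5.587
SE_diff = √2 × SEM ≈ 7.902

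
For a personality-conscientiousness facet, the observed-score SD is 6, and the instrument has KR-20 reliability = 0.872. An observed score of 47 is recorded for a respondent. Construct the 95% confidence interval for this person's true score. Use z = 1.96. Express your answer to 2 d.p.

SEM = 6.000 * √(1 − 0.872) = 6.000 * √0.128 ≈ 6.000 * 0.358 ≈ 2.147
Half-width = 1.96*2.147 ≈ 4.207
CI = 47 ± 4.207 → [42.793, 51.207]

[42.79, 51.21]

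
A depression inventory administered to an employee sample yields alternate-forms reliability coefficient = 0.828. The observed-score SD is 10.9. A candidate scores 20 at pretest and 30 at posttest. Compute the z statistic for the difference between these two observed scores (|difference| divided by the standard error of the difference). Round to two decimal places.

1.56

SEM = 10.900 × √(1 − 0.828) = 10.900 × √0.172 ≃ 10.900 × 0.415 ≃ 4.521
SE_diff = √2 × SEM ≃ 6.393
z = |20 − 30| / 6.393 = 10 / 6.393 ≃ 1.564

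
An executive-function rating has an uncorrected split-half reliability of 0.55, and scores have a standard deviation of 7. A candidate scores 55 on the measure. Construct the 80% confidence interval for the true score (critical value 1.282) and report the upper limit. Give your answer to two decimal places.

Spearman-Brown: r = 2(0.55) / (1 + 0.55) = 1.1000 / 1.5500 ≈ 0.7097
The standard error of measurement is 7.0000*√(1 − 0.7097) ≈ 7.0000*0.5388 ≈ 3.7717.
Margin = 1.282 * 3.7717 ≈ 4.8353
Upper bound: 55 + 4.8353 = 59.8353

59.84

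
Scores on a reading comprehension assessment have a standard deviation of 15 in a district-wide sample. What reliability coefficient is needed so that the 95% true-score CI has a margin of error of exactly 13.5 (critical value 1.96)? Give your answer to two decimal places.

SEM needed = half-width / z = 13.5/1.96 ≈ 6.888
Required reliability = 1 − (SEM/SD)² = 1 − 0.211 ≈ 0.789

0.79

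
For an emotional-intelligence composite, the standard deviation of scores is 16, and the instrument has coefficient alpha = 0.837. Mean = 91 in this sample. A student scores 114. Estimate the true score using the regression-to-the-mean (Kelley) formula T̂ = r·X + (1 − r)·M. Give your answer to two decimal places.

T̂ = 0.83700(114) + 0.16300(91) ≈ 110.25100

110.25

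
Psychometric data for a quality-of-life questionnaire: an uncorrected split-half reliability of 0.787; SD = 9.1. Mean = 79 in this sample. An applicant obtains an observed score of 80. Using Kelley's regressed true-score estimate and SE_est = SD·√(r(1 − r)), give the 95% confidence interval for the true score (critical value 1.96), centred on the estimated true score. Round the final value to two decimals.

[74.10, 85.66]

Full-length reliability (Spearman-Brown) = 2(0.787)/(1+0.787) ≃ 0.88081
Estimated true score = 0.88081*80 + (1 − 0.88081)*79 ≃ 79.88081
SE_est = SD * √(r(1 − r)) = 9.10000 * √0.10499 ≃ 9.10000 * 0.32402 ≃ 2.94855
CI = 79.88081 ± 1.96 * 2.94855 → [74.10164, 85.65997]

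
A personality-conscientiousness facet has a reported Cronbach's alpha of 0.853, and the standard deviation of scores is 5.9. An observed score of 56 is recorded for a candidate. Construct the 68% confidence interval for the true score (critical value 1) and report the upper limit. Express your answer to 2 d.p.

58.26

SEM = 5.900 × √(1 − 0.853) = 5.900 × √0.147 ≈ 5.900 × 0.383 ≈ 2.262
1 × SEM ≈ 2.262
Upper bound: 56 + 2.262 = 58.262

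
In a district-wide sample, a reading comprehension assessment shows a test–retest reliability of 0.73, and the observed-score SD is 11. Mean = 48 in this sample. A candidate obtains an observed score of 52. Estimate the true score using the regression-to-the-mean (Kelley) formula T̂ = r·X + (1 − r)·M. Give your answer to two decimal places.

T̂ = r·X + (1 − r)·M = 0.730×52 + 0.270×48 = 37.960 + 12.960 ≈ 50.920

50.92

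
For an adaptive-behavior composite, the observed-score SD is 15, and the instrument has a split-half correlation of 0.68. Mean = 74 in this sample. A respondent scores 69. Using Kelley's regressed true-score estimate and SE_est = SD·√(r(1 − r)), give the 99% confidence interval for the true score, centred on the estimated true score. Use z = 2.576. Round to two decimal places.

[54.78, 85.13]

Spearman-Brown: r = 2(0.68) / (1 + 0.68) = 1.360 / 1.680 ≈ 0.810
T̂ = 0.810(69) + 0.190(74) ≈ 69.952
SE_est = SD × √(r(1 − r)) = 15.000 × √0.154 ≈ 15.000 × 0.393 ≈ 5.890
CI = 69.952 ± 2.576 × 5.890 → [54.779, 85.125]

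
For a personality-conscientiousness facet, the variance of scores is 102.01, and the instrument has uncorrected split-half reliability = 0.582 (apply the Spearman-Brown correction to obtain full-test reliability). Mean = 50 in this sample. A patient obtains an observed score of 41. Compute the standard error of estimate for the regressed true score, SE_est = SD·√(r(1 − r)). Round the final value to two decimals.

4.45

σ = 102.01^(1/2) = 10.10000
Spearman-Brown: r = 2(0.582) / (1 + 0.582) = 1.16400 / 1.58200 ≈ 0.73578
SE_est = 10.10000*√(0.73578*0.26422) ≈ 4.45328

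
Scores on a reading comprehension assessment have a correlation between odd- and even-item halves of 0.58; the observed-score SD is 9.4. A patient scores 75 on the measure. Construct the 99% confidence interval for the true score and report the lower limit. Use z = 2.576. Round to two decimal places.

62.52

Spearman-Brown: r = 2(0.58) / (1 + 0.58) = 1.160 / 1.580 ≈ 0.734
The standard error of measurement is 9.400·√(1 − 0.734) ≈ 9.400·0.516 ≈ 4.846.
Margin = 2.576 · 4.846 ≈ 12.484
Lower limit = 75 − 12.484 ≈ 62.516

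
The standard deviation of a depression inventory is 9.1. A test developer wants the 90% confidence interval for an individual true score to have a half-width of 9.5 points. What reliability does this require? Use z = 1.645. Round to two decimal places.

0.60

SEM needed = half-width / z = 9.5/1.645 ≈ 5.7751
Required reliability = 1 − (SEM/SD)² = 1 − 0.4027 ≈ 0.5973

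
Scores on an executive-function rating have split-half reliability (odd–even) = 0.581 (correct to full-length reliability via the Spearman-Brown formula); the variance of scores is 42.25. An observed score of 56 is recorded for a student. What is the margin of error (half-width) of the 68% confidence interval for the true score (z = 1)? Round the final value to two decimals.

σ = 42.25^(1/2) = 6.50000
Full-length reliability (Spearman-Brown) = 2(0.581)/(1+0.581) ≈ 0.73498
The standard error of measurement is 6.50000*√(1 − 0.73498) ≈ 6.50000*0.51480 ≈ 3.34622.
Half-width = 1*3.34622 ≈ 3.34622

3.35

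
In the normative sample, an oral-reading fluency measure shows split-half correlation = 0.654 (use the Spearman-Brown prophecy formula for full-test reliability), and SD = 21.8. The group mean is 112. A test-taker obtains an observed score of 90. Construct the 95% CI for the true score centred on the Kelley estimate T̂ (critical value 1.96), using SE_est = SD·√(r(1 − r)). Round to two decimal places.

[77.22, 111.98]

r_full = 2·0.654 / (1 + 0.654) ≈ 0.79081
T̂ = 0.79081(90) + 0.20919(112) ≈ 94.60218
SE_est = SD * √(r(1 − r)) = 21.80000 * √0.16543 ≈ 21.80000 * 0.40673 ≈ 8.86672
95% CI: 94.60218 ± 17.37877 ≈ (77.22341, 111.98094)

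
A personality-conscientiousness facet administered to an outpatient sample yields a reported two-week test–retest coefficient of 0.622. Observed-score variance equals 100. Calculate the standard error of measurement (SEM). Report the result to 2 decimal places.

6.15

σ = 100^(1/2) = 10.0000
SEM = 10.0000 * √(1 − 0.6220) = 10.0000 * √0.3780 ≈ 10.0000 * 0.6148 ≈ 6.1482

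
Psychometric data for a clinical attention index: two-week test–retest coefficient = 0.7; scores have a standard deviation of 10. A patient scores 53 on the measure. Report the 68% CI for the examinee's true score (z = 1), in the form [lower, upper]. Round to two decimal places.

SEM = 10.000 × √(1 − 0.700) = 10.000 × √0.300 ≈ 10.000 × 0.548 ≈ 5.477
Margin = 1 × 5.477 ≈ 5.477
68% CI: 53 ± 5.477 = [47.523, 58.477]

[47.52, 58.48]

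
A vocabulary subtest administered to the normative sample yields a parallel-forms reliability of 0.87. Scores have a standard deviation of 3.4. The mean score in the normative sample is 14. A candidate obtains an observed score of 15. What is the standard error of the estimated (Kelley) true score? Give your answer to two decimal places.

1.14

SE_est = 3.400·√[r(1 − r)] ≈ 1.143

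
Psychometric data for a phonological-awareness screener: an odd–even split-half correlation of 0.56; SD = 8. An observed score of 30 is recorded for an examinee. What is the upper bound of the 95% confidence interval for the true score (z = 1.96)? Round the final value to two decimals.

Spearman-Brown: r = 2(0.56) / (1 + 0.56) = 1.12000 / 1.56000 ≃ 0.71795
SEM = 8.00000*√(1 − 0.71795) ≃ 4.24868
1.96 * SEM ≃ 8.32741
Upper bound: 30 + 8.32741 = 38.32741

38.33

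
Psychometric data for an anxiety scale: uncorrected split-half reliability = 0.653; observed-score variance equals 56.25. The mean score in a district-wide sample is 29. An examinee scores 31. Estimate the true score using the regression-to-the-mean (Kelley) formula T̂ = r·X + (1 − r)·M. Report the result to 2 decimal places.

r_full = 2·0.653 / (1 + 0.653) ≈ 0.7901
T̂ = 0.7901(31) + 0.2099(29) ≈ 30.5802

30.58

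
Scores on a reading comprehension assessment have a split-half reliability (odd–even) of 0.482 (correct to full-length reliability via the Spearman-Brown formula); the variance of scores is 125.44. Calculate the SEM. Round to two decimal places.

6.62

σ = 125.44^(1/2) = 11.20000
Full-length reliability (Spearman-Brown) = 2(0.482)/(1+0.482) ≈ 0.65047
The standard error of measurement is 11.20000×√(1 − 0.65047) ≈ 11.20000×0.59121 ≈ 6.62154.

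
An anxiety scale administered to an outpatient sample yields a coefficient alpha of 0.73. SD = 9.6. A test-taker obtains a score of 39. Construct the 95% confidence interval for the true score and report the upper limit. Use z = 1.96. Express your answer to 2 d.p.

SEM = 9.600×√(1 − 0.730) ≈ 4.988
Margin = 1.96 × 4.988 ≈ 9.777
Upper bound: 39 + 9.777 = 48.777

48.78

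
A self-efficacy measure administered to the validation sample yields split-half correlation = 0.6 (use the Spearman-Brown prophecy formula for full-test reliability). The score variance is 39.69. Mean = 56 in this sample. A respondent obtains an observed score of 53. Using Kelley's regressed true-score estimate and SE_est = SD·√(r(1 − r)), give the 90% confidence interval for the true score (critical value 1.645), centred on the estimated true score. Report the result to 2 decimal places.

SD = √39.69 = 6.300
Spearman-Brown: r = 2(0.6) / (1 + 0.6) = 1.200 / 1.600 ≈ 0.750
T̂ = 0.750(53) + 0.250(56) ≈ 53.750
SE_est = 6.300*√(0.750*0.250) ≈ 2.728
CI = 53.750 ± 1.645 * 2.728 → [49.262, 58.238]

[49.26, 58.24]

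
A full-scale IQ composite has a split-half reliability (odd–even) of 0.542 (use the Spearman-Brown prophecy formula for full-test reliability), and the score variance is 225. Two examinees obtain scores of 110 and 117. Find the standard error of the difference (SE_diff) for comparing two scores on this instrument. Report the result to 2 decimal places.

SD = √225 = 15.000
Spearman-Brown: r = 2(0.542) / (1 + 0.542) = 1.084 / 1.542 ≈ 0.703
The standard error of measurement is 15.000×√(1 − 0.703) ≈ 15.000×0.545 ≈ 8.175.
SE_diff = √2 × SEM ≈ 11.561

11.56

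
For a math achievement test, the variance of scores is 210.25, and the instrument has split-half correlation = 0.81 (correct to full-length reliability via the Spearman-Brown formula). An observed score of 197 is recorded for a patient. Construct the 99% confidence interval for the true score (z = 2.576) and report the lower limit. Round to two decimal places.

SD = √210.25 = 14.500
Spearman-Brown: r = 2(0.81) / (1 + 0.81) = 1.620 / 1.810 ≈ 0.895
The standard error of measurement is 14.500·√(1 − 0.895) ≈ 14.500·0.324 ≈ 4.698.
Half-width = 2.576·4.698 ≈ 12.102
Lower limit = 197 − 12.102 ≈ 184.898

184.90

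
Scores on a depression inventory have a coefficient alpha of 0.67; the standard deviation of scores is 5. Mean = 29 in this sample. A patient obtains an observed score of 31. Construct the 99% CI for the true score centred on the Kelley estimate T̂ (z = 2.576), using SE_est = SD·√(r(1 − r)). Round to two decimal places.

T̂ = r·X + (1 − r)·M = 0.6700*31 + 0.3300*29 = 20.7700 + 9.5700 ≃ 30.3400
SE_est = SD * √(r(1 − r)) = 5.0000 * √0.2211 ≃ 5.0000 * 0.4702 ≃ 2.3511
CI = 30.3400 ± 2.576 * 2.3511 → [24.2837, 36.3963]

[24.28, 36.40]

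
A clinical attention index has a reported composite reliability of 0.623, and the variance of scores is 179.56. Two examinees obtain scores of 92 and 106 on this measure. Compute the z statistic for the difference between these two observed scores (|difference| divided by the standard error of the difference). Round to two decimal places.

SD = √179.56 = 13.4000
SEM = 13.4000 × √(1 − 0.6230) = 13.4000 × √0.3770 ≃ 13.4000 × 0.6140 ≃ 8.2276
SE_diff = SEM × √2 ≃ 8.2276 × 1.4142 ≃ 11.6356
z = 14 / 11.6356 ≃ 1.2032

1.20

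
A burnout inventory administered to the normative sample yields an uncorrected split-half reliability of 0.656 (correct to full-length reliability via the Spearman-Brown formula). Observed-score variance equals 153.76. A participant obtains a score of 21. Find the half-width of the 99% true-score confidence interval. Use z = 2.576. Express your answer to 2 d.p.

σ = 153.76^(1/2) = 12.4000
Spearman-Brown: r = 2(0.656) / (1 + 0.656) = 1.3120 / 1.6560 ≈ 0.7923
The standard error of measurement is 12.4000·√(1 − 0.7923) ≈ 12.4000·0.4558 ≈ 5.6516.
Margin = 2.576 · 5.6516 ≈ 14.5585

14.56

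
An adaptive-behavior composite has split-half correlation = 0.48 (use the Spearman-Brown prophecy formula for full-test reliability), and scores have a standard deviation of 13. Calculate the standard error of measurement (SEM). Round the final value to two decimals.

7.71

Full-length reliability (Spearman-Brown) = 2(0.48)/(1+0.48) ≈ 0.6486
SEM = 13.0000*√(1 − 0.6486) ≈ 7.7057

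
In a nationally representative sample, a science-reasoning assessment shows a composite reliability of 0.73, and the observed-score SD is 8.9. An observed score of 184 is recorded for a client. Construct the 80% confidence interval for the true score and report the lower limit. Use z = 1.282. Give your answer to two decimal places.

178.07

SEM = 8.9000 · √(1 − 0.7300) = 8.9000 · √0.2700 ≈ 8.9000 · 0.5196 ≈ 4.6246
Margin = 1.282 · 4.6246 ≈ 5.9287
Lower bound: 184 − 5.9287 = 178.0713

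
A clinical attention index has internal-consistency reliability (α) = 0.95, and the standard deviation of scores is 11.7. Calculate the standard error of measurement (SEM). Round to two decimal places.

SEM = 11.700*√(1 − 0.950) ≈ 2.616

2.62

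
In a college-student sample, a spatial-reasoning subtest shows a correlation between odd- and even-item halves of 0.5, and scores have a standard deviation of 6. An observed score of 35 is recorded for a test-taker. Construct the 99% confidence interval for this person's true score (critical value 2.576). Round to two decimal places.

Full-length reliability (Spearman-Brown) = 2(0.5)/(1+0.5) ≃ 0.6667
SEM = 6.0000 · √(1 − 0.6667) = 6.0000 · √0.3333 ≃ 6.0000 · 0.5774 ≃ 3.4641
2.576 · SEM ≃ 8.9235
Interval: (26.0765, 43.9235)

[26.08, 43.92]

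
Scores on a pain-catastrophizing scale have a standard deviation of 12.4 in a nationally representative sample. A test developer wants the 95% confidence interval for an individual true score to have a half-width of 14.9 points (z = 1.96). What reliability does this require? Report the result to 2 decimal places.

0.62

SEM needed = half-width / z = 14.9/1.96 ≈ 7.60204
Required reliability = 1 − (SEM/SD)² = 1 − 0.37585 ≈ 0.62415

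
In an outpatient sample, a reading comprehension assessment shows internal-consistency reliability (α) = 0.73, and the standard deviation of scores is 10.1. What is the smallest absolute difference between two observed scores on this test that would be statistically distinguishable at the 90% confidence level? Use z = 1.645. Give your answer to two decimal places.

12.21

SEM = 10.100*√(1 − 0.730) ≈ 5.248
SE_diff = √2 * SEM ≈ 7.422
Minimum reliable difference = 1.645 * SE_diff ≈ 1.645 * 7.422 ≈ 12.209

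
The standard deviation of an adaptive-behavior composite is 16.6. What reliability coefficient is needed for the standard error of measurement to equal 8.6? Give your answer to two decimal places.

0.73

r = 1 − (8.6000/16.6)² ≈ 1 − 0.2684 ≈ 0.7316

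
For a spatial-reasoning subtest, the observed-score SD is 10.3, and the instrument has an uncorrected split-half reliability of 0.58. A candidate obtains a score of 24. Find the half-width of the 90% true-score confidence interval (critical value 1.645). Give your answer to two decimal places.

8.74

Spearman-Brown: r = 2(0.58) / (1 + 0.58) = 1.160 / 1.580 ≈ 0.734
SEM = 10.300 × √(1 − 0.734) = 10.300 × √0.266 ≈ 10.300 × 0.516 ≈ 5.310
1.645 × SEM ≈ 8.736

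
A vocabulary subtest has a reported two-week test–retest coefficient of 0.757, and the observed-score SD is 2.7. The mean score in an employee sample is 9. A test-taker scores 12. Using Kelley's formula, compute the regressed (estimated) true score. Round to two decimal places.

T̂ = r·X + (1 − r)·M = 0.757×12 + 0.243×9 = 9.084 + 2.187 ≃ 11.271

11.27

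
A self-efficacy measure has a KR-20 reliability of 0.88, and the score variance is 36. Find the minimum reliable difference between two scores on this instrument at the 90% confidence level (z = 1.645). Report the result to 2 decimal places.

SD = √36 = 6.0000
SEM = 6.0000 · √(1 − 0.8800) = 6.0000 · √0.1200 ≈ 6.0000 · 0.3464 ≈ 2.0785
SE_diff = √2 · SEM ≈ 2.9394
Minimum reliable difference = 1.645 · SE_diff ≈ 1.645 · 2.9394 ≈ 4.8353

4.84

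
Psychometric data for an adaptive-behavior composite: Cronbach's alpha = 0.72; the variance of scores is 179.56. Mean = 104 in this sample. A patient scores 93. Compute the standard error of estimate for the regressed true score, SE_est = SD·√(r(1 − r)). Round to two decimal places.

σ = 179.56^(1/2) = 13.4000
SE_est = 13.4000·√(0.7200·0.2800) ≈ 6.0166

6.02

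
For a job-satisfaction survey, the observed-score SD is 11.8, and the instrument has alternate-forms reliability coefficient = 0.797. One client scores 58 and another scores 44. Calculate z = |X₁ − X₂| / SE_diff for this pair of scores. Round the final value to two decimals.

The standard error of measurement is 11.8000*√(1 − 0.7970) ≃ 11.8000*0.4506 ≃ 5.3166.
SE_diff = SEM * √2 ≃ 5.3166 * 1.4142 ≃ 7.5187
z = 14 / 7.5187 ≃ 1.8620

1.86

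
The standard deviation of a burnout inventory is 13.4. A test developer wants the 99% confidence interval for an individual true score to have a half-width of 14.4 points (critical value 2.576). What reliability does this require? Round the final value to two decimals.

0.83

Required SEM = 14.4 / 2.576 ≈ 5.5901
r = 1 − (SEM / SD)² = 1 − (5.5901 / 13.4)² ≈ 1 − 0.1740 ≈ 0.8260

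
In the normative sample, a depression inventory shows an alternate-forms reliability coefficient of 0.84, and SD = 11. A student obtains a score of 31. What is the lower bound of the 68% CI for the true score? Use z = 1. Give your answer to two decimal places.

The standard error of measurement is 11.0000*√(1 − 0.8400) ≈ 11.0000*0.4000 ≈ 4.4000.
Half-width = 1*4.4000 ≈ 4.4000
Lower bound: 31 − 4.4000 = 26.6000

26.60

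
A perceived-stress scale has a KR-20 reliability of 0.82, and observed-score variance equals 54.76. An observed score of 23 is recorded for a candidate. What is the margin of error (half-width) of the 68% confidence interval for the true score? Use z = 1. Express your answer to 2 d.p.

SD = √54.76 ≈ 7.400
The standard error of measurement is 7.400×√(1 − 0.820) ≈ 7.400×0.424 ≈ 3.140.
Half-width = 1×3.140 ≈ 3.140

3.14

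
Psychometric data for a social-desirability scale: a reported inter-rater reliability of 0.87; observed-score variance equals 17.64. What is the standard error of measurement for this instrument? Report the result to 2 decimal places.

σ = 17.64^(1/2) = 4.200
SEM = 4.200 * √(1 − 0.870) = 4.200 * √0.130 ≈ 4.200 * 0.361 ≈ 1.514

1.51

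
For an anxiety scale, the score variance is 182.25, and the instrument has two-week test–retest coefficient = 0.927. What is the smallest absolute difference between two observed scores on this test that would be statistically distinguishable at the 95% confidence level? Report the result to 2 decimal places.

σ = 182.25^(1/2) = 13.5000
SEM = 13.5000*√(1 − 0.9270) ≈ 3.6475
SE_diff = √2 * SEM ≈ 5.1583
Minimum reliable difference = 1.96 * SE_diff ≈ 1.96 * 5.1583 ≈ 10.1104

10.11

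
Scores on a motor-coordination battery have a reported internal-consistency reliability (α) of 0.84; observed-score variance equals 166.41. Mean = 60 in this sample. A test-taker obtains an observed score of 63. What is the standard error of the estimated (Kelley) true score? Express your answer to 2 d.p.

4.73

SD = √166.41 = 12.900
SE_est = 12.900·√[r(1 − r)] ≃ 4.729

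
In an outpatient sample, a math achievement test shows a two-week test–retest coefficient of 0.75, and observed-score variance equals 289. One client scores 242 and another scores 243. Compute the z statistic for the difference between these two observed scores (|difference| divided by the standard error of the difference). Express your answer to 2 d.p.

0.08

SD = √289 ≃ 17.0000
SEM = 17.0000*√(1 − 0.7500) ≃ 8.5000
Standard error of the difference = 8.5000·√2 ≃ 12.0208
z = |242 − 243| / 12.0208 = 1 / 12.0208 ≃ 0.0832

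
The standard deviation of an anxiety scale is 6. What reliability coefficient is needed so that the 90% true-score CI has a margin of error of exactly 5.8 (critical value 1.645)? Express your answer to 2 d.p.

0.65

SEM needed = half-width / z = 5.8/1.645 ≃ 3.5258
r = 1 − (SEM / SD)² = 1 − (3.5258 / 6)² ≃ 1 − 0.3453 ≃ 0.6547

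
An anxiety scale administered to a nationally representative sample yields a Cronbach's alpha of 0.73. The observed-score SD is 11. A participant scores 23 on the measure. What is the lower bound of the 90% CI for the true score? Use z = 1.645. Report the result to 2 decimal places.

13.60

SEM = 11.00000 · √(1 − 0.73000) = 11.00000 · √0.27000 ≈ 11.00000 · 0.51962 ≈ 5.71577
Margin = 1.645 · 5.71577 ≈ 9.40244
Lower limit = 23 − 9.40244 ≈ 13.59756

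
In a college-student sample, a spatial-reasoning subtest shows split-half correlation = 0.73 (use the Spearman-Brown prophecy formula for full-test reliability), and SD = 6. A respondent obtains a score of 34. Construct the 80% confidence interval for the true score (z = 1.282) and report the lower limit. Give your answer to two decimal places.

30.96

Spearman-Brown: r = 2(0.73) / (1 + 0.73) = 1.4600 / 1.7300 ≈ 0.8439
SEM = 6.0000 * √(1 − 0.8439) = 6.0000 * √0.1561 ≈ 6.0000 * 0.3951 ≈ 2.3703
Margin = 1.282 * 2.3703 ≈ 3.0388
Lower limit = 34 − 3.0388 ≈ 30.9612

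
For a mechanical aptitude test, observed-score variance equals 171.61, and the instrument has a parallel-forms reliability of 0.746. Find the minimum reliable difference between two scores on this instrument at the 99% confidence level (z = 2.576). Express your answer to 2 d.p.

SD = √171.61 ≈ 13.1000
The standard error of measurement is 13.1000·√(1 − 0.7460) ≈ 13.1000·0.5040 ≈ 6.6022.
SE_diff = √2 · SEM ≈ 9.3369
Minimum reliable difference = 2.576 · SE_diff ≈ 2.576 · 9.3369 ≈ 24.0519

24.05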